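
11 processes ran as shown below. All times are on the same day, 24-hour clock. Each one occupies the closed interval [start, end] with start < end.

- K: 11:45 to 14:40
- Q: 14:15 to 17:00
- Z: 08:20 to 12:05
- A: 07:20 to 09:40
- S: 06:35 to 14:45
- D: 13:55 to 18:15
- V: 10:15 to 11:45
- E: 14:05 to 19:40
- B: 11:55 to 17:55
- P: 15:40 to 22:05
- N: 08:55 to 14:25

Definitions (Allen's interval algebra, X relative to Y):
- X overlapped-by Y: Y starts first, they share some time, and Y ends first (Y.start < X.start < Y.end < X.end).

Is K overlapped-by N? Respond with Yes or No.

Yes

K = [11:45, 14:40], N = [08:55, 14:25].
Actual relation of K to N: overlapped-by.
Asked whether 'overlapped-by' holds → Yes.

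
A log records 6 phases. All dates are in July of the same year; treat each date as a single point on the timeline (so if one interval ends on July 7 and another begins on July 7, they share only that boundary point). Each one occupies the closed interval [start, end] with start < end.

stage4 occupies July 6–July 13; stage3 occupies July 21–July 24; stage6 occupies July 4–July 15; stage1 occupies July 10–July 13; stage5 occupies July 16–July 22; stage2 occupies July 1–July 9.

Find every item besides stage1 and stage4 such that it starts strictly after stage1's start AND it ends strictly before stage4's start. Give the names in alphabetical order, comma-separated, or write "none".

Conditions: its start is strictly after stage1's start (X.start > July 10) AND its end is strictly before stage4's start (X.end < July 6).
stage2: start July 1 > July 10? ✗; end July 9 < July 6? ✗ → no.
stage3: start July 21 > July 10? ✓; end July 24 < July 6? ✗ → no.
stage5: start July 16 > July 10? ✓; end July 22 < July 6? ✗ → no.
stage6: start July 4 > July 10? ✗; end July 15 < July 6? ✗ → no.
Result: none.

none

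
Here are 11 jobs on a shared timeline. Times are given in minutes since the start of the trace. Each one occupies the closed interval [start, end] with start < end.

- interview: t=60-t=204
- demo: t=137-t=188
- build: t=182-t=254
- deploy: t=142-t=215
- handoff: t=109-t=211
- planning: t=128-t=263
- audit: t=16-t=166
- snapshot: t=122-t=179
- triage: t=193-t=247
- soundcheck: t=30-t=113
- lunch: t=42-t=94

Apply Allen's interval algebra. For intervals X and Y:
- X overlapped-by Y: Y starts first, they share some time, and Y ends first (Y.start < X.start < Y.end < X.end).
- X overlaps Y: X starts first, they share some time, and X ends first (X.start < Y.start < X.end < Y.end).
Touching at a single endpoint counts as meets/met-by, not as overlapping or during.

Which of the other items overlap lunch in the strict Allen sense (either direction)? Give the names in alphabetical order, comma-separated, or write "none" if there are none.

Target lunch = [t=42, t=94].
audit [t=16, t=166] → contains → no.
build [t=182, t=254] → after → no.
demo [t=137, t=188] → after → no.
deploy [t=142, t=215] → after → no.
handoff [t=109, t=211] → after → no.
interview [t=60, t=204] → overlapped-by → yes.
planning [t=128, t=263] → after → no.
snapshot [t=122, t=179] → after → no.
soundcheck [t=30, t=113] → contains → no.
triage [t=193, t=247] → after → no.
Result: interview.

interview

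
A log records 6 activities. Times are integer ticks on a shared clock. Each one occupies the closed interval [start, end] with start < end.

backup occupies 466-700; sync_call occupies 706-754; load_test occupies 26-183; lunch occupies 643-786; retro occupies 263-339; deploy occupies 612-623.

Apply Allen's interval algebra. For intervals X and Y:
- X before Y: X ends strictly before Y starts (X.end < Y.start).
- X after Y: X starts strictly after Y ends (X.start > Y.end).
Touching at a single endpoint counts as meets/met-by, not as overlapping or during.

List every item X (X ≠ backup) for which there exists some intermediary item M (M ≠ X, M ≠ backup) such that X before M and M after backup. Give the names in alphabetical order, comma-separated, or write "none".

deploy, load_test, retro

Target backup = [466, 700].
Intermediaries M with M after backup: sync_call.
Via sync_call — items with X before sync_call: deploy, load_test, retro.
Union: deploy, load_test, retro.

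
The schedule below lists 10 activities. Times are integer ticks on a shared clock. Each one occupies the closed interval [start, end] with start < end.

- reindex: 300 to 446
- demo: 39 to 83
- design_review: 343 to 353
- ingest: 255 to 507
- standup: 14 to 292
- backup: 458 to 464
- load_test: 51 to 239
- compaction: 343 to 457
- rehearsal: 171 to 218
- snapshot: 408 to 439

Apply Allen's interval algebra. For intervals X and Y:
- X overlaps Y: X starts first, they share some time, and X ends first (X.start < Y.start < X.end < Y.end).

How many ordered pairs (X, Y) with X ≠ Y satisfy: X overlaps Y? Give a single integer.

Checking all 90 ordered pairs for relation 'overlaps'; matching pairs in alphabetical order:
(demo, load_test): demo overlaps load_test ✓
(reindex, compaction): reindex overlaps compaction ✓
(standup, ingest): standup overlaps ingest ✓
Count: 3.

3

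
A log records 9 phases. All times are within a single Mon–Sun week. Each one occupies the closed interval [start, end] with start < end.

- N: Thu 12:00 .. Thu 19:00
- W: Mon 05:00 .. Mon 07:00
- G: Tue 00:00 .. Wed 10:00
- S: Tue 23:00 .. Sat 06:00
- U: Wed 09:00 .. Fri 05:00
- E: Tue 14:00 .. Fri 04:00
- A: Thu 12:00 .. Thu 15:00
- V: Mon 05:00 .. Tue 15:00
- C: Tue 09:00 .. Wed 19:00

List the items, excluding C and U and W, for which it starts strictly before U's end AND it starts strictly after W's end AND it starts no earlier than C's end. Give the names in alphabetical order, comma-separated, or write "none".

Conditions: its start is strictly before U's end (X.start < Fri 05:00) AND its start is strictly after W's end (X.start > Mon 07:00) AND its start is no earlier than C's end (X.start >= Wed 19:00).
A: start Thu 12:00 < Fri 05:00? ✓; start Thu 12:00 > Mon 07:00? ✓; start Thu 12:00 >= Wed 19:00? ✓ → yes.
E: start Tue 14:00 < Fri 05:00? ✓; start Tue 14:00 > Mon 07:00? ✓; start Tue 14:00 >= Wed 19:00? ✗ → no.
G: start Tue 00:00 < Fri 05:00? ✓; start Tue 00:00 > Mon 07:00? ✓; start Tue 00:00 >= Wed 19:00? ✗ → no.
N: start Thu 12:00 < Fri 05:00? ✓; start Thu 12:00 > Mon 07:00? ✓; start Thu 12:00 >= Wed 19:00? ✓ → yes.
S: start Tue 23:00 < Fri 05:00? ✓; start Tue 23:00 > Mon 07:00? ✓; start Tue 23:00 >= Wed 19:00? ✗ → no.
V: start Mon 05:00 < Fri 05:00? ✓; start Mon 05:00 > Mon 07:00? ✗; start Mon 05:00 >= Wed 19:00? ✗ → no.
Result: A, N.

A, N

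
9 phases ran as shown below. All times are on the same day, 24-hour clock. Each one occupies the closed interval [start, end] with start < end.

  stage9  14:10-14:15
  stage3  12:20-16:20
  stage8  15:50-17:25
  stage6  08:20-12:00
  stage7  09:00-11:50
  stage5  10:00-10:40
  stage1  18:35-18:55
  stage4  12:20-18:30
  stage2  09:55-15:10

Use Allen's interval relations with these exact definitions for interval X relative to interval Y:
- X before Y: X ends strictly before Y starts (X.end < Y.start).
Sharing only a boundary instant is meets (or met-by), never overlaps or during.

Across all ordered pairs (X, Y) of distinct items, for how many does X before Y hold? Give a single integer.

22

Checking all 72 ordered pairs for relation 'before'; matching pairs in alphabetical order:
(stage2, stage1): stage2 before stage1 ✓
(stage2, stage8): stage2 before stage8 ✓
(stage3, stage1): stage3 before stage1 ✓
(stage4, stage1): stage4 before stage1 ✓
(stage5, stage1): stage5 before stage1 ✓
(stage5, stage3): stage5 before stage3 ✓
(stage5, stage4): stage5 before stage4 ✓
(stage5, stage8): stage5 before stage8 ✓
(stage5, stage9): stage5 before stage9 ✓
(stage6, stage1): stage6 before stage1 ✓
(stage6, stage3): stage6 before stage3 ✓
(stage6, stage4): stage6 before stage4 ✓
(stage6, stage8): stage6 before stage8 ✓
(stage6, stage9): stage6 before stage9 ✓
(stage7, stage1): stage7 before stage1 ✓
(stage7, stage3): stage7 before stage3 ✓
(stage7, stage4): stage7 before stage4 ✓
(stage7, stage8): stage7 before stage8 ✓
(stage7, stage9): stage7 before stage9 ✓
(stage8, stage1): stage8 before stage1 ✓
(stage9, stage1): stage9 before stage1 ✓
(stage9, stage8): stage9 before stage8 ✓
Count: 22.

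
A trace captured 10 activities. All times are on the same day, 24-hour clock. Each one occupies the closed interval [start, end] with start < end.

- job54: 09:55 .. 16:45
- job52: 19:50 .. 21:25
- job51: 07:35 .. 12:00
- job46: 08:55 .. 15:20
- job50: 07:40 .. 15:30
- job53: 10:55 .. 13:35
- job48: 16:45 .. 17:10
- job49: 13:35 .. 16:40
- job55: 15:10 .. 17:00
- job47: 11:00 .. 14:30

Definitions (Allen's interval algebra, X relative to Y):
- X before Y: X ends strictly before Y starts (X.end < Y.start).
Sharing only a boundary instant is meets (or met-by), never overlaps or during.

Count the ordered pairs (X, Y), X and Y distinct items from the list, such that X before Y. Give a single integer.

Checking all 90 ordered pairs for relation 'before'; matching pairs in alphabetical order:
(job46, job48): job46 before job48 ✓
(job46, job52): job46 before job52 ✓
(job47, job48): job47 before job48 ✓
(job47, job52): job47 before job52 ✓
(job47, job55): job47 before job55 ✓
(job48, job52): job48 before job52 ✓
(job49, job48): job49 before job48 ✓
(job49, job52): job49 before job52 ✓
(job50, job48): job50 before job48 ✓
(job50, job52): job50 before job52 ✓
(job51, job48): job51 before job48 ✓
(job51, job49): job51 before job49 ✓
(job51, job52): job51 before job52 ✓
(job51, job55): job51 before job55 ✓
(job53, job48): job53 before job48 ✓
(job53, job52): job53 before job52 ✓
(job53, job55): job53 before job55 ✓
(job54, job52): job54 before job52 ✓
(job55, job52): job55 before job52 ✓
Count: 19.

19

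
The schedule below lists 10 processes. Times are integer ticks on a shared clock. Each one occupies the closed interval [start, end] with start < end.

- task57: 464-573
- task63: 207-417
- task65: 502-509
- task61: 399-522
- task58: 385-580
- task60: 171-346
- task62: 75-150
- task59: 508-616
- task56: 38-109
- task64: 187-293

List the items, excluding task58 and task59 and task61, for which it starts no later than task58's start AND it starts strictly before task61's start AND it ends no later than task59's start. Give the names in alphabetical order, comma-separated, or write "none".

Conditions: its start is no later than task58's start (X.start <= 385) AND its start is strictly before task61's start (X.start < 399) AND its end is no later than task59's start (X.end <= 508).
task56: start 38 <= 385? ✓; start 38 < 399? ✓; end 109 <= 508? ✓ → yes.
task57: start 464 <= 385? ✗; start 464 < 399? ✗; end 573 <= 508? ✗ → no.
task60: start 171 <= 385? ✓; start 171 < 399? ✓; end 346 <= 508? ✓ → yes.
task62: start 75 <= 385? ✓; start 75 < 399? ✓; end 150 <= 508? ✓ → yes.
task63: start 207 <= 385? ✓; start 207 < 399? ✓; end 417 <= 508? ✓ → yes.
task64: start 187 <= 385? ✓; start 187 < 399? ✓; end 293 <= 508? ✓ → yes.
task65: start 502 <= 385? ✗; start 502 < 399? ✗; end 509 <= 508? ✗ → no.
Result: task56, task60, task62, task63, task64.

task56, task60, task62, task63, task64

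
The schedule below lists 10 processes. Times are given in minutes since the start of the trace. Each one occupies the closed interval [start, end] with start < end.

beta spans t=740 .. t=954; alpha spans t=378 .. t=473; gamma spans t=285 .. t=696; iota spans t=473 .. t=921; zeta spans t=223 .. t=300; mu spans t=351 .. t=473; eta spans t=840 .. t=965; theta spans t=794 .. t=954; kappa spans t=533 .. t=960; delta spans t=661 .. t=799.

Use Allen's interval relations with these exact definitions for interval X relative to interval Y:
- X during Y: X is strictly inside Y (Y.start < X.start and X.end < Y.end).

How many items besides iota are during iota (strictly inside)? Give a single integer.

1

Target iota = [t=473, t=921].
alpha [t=378, t=473] → meets → no.
beta [t=740, t=954] → overlapped-by → no.
delta [t=661, t=799] → during → counts.
eta [t=840, t=965] → overlapped-by → no.
gamma [t=285, t=696] → overlaps → no.
kappa [t=533, t=960] → overlapped-by → no.
mu [t=351, t=473] → meets → no.
theta [t=794, t=954] → overlapped-by → no.
zeta [t=223, t=300] → before → no.
Total: 1.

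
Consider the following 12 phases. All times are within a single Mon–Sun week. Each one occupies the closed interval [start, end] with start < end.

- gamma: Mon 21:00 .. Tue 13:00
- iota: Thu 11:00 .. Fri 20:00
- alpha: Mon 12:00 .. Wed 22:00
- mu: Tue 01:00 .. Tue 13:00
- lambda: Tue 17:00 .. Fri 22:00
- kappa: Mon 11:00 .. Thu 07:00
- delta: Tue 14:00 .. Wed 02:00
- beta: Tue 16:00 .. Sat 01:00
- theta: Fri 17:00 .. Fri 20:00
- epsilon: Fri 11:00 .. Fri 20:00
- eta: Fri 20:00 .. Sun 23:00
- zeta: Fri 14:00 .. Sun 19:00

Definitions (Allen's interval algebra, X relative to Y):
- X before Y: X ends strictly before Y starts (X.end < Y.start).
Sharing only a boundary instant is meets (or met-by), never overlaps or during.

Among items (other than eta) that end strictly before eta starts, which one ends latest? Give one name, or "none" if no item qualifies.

kappa

Target eta = [Fri 20:00, Sun 23:00].
alpha [Mon 12:00, Wed 22:00] → before → candidate.
beta [Tue 16:00, Sat 01:00] → overlaps → excluded.
delta [Tue 14:00, Wed 02:00] → before → candidate.
epsilon [Fri 11:00, Fri 20:00] → meets → excluded.
gamma [Mon 21:00, Tue 13:00] → before → candidate.
iota [Thu 11:00, Fri 20:00] → meets → excluded.
kappa [Mon 11:00, Thu 07:00] → before → candidate.
lambda [Tue 17:00, Fri 22:00] → overlaps → excluded.
mu [Tue 01:00, Tue 13:00] → before → candidate.
theta [Fri 17:00, Fri 20:00] → meets → excluded.
zeta [Fri 14:00, Sun 19:00] → overlaps → excluded.
Among candidates, latest end is Thu 07:00 → kappa.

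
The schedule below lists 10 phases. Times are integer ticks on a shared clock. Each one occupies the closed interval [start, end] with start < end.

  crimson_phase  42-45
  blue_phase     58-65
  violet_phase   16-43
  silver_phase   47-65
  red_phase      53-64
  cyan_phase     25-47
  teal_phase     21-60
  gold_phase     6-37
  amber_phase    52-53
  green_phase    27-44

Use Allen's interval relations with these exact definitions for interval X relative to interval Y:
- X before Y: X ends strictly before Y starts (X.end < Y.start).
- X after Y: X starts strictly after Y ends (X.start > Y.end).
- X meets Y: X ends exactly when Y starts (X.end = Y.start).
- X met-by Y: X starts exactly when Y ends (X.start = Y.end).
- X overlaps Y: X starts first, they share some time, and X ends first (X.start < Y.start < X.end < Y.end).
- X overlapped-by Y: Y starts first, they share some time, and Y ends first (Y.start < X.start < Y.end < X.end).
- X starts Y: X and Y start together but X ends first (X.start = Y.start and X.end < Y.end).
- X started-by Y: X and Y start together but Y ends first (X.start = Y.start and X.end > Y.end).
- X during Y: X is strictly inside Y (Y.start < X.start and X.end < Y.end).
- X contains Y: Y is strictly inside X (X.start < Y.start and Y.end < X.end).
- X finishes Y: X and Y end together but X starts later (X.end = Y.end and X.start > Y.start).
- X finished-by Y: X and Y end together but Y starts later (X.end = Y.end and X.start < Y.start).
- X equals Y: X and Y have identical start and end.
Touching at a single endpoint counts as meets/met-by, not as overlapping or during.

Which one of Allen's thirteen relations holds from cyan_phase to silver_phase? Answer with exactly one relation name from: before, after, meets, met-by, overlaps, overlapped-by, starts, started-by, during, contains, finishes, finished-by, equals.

cyan_phase = [25, 47]; silver_phase = [47, 65].
Compare endpoints: cyan_phase.start < silver_phase.start, cyan_phase.start < silver_phase.end, cyan_phase.end = silver_phase.start, cyan_phase.end < silver_phase.end.
That pattern is 'meets'.

meets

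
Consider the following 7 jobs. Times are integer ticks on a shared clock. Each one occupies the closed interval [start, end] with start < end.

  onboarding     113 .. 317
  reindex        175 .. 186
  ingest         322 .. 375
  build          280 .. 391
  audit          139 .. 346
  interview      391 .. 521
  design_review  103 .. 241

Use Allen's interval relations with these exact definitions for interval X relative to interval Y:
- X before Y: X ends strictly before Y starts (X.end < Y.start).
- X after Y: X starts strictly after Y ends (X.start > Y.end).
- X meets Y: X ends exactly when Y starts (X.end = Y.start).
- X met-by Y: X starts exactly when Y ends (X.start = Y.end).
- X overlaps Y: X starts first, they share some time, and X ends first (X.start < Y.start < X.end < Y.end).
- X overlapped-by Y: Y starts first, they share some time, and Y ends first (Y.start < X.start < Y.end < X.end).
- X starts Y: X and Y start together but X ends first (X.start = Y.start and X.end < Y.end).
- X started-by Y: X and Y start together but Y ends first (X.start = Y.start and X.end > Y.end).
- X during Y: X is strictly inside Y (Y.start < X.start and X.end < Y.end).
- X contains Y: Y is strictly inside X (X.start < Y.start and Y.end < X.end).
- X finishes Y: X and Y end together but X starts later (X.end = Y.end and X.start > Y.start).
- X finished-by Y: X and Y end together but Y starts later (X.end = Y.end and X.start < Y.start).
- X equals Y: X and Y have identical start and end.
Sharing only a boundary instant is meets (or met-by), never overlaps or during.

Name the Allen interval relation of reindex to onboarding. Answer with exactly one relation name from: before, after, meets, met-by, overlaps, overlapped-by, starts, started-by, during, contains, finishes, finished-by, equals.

during

reindex = [175, 186]; onboarding = [113, 317].
Compare endpoints: reindex.start > onboarding.start, reindex.start < onboarding.end, reindex.end > onboarding.start, reindex.end < onboarding.end.
That pattern is 'during'.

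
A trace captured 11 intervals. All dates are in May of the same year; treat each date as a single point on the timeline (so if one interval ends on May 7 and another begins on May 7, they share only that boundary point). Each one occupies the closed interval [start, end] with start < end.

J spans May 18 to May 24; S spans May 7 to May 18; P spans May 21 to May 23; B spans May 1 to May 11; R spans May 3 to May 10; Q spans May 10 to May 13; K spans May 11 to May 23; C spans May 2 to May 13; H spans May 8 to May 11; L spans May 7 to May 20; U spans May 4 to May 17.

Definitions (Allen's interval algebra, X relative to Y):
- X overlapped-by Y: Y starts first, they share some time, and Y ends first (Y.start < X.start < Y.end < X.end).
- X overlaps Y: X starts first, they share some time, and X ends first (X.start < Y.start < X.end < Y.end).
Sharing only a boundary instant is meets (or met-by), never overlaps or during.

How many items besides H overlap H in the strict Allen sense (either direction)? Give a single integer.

2

Target H = [May 8, May 11].
B [May 1, May 11] → finished-by → no.
C [May 2, May 13] → contains → no.
J [May 18, May 24] → after → no.
K [May 11, May 23] → met-by → no.
L [May 7, May 20] → contains → no.
P [May 21, May 23] → after → no.
Q [May 10, May 13] → overlapped-by → counts.
R [May 3, May 10] → overlaps → counts.
S [May 7, May 18] → contains → no.
U [May 4, May 17] → contains → no.
Total: 2.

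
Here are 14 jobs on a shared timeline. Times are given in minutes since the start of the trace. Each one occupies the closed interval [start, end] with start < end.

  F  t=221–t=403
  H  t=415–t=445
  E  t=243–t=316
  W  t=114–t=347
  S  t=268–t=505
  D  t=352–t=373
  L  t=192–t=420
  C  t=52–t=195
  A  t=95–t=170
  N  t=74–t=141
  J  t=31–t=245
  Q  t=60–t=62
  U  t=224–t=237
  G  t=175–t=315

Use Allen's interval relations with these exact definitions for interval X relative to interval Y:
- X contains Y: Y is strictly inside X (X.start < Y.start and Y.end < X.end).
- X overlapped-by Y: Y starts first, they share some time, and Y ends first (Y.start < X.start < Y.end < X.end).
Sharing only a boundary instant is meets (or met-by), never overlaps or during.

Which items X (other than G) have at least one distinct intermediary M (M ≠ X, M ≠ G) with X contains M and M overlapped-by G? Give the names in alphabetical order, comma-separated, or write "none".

F, L, W

Target G = [t=175, t=315].
Intermediaries M with M overlapped-by G: E, F, L, S.
Via E — items with X contains E: F, L, W.
Via F — items with X contains F: L.
Via L — items with X contains L: none.
Via S — items with X contains S: none.
Union: F, L, W.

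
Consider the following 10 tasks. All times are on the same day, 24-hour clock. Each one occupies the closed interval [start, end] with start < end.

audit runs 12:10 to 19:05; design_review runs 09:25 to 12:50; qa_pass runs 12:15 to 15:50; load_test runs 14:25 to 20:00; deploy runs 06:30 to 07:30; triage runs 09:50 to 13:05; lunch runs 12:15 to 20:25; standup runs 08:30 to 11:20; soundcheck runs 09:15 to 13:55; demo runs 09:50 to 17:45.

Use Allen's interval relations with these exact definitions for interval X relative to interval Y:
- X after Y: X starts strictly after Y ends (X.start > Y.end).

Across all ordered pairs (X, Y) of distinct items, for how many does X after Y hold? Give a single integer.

Checking all 90 ordered pairs for relation 'after'; matching pairs in alphabetical order:
(audit, deploy): audit after deploy ✓
(audit, standup): audit after standup ✓
(demo, deploy): demo after deploy ✓
(design_review, deploy): design_review after deploy ✓
(load_test, deploy): load_test after deploy ✓
(load_test, design_review): load_test after design_review ✓
(load_test, soundcheck): load_test after soundcheck ✓
(load_test, standup): load_test after standup ✓
(load_test, triage): load_test after triage ✓
(lunch, deploy): lunch after deploy ✓
(lunch, standup): lunch after standup ✓
(qa_pass, deploy): qa_pass after deploy ✓
(qa_pass, standup): qa_pass after standup ✓
(soundcheck, deploy): soundcheck after deploy ✓
(standup, deploy): standup after deploy ✓
(triage, deploy): triage after deploy ✓
Count: 16.

16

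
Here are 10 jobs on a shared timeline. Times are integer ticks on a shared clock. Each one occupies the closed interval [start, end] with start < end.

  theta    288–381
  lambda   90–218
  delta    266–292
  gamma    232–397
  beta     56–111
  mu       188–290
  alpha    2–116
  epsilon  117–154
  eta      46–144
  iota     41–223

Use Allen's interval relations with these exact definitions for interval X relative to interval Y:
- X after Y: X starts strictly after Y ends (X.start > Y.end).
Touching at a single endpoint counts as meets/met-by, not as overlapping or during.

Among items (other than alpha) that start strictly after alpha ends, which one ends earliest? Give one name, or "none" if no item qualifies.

Target alpha = [2, 116].
beta [56, 111] → during → excluded.
delta [266, 292] → after → candidate.
epsilon [117, 154] → after → candidate.
eta [46, 144] → overlapped-by → excluded.
gamma [232, 397] → after → candidate.
iota [41, 223] → overlapped-by → excluded.
lambda [90, 218] → overlapped-by → excluded.
mu [188, 290] → after → candidate.
theta [288, 381] → after → candidate.
Among candidates, earliest end is 154 → epsilon.

epsilon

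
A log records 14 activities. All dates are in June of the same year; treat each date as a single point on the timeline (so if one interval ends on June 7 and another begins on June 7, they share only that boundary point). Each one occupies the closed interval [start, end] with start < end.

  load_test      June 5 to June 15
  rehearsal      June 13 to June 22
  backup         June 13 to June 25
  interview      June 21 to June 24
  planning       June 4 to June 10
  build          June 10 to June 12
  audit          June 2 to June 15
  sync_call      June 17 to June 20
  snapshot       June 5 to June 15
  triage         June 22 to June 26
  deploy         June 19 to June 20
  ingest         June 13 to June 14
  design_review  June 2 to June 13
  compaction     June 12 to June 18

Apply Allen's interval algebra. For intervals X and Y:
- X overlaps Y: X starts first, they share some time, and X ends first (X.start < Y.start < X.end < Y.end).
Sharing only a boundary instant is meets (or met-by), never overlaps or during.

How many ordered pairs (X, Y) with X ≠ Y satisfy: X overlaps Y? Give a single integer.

20

Checking all 182 ordered pairs for relation 'overlaps'; matching pairs in alphabetical order:
(audit, backup): audit overlaps backup ✓
(audit, compaction): audit overlaps compaction ✓
(audit, rehearsal): audit overlaps rehearsal ✓
(backup, triage): backup overlaps triage ✓
(compaction, backup): compaction overlaps backup ✓
(compaction, rehearsal): compaction overlaps rehearsal ✓
(compaction, sync_call): compaction overlaps sync_call ✓
(design_review, compaction): design_review overlaps compaction ✓
(design_review, load_test): design_review overlaps load_test ✓
(design_review, snapshot): design_review overlaps snapshot ✓
(interview, triage): interview overlaps triage ✓
(load_test, backup): load_test overlaps backup ✓
(load_test, compaction): load_test overlaps compaction ✓
(load_test, rehearsal): load_test overlaps rehearsal ✓
(planning, load_test): planning overlaps load_test ✓
(planning, snapshot): planning overlaps snapshot ✓
(rehearsal, interview): rehearsal overlaps interview ✓
(snapshot, backup): snapshot overlaps backup ✓
(snapshot, compaction): snapshot overlaps compaction ✓
(snapshot, rehearsal): snapshot overlaps rehearsal ✓
Count: 20.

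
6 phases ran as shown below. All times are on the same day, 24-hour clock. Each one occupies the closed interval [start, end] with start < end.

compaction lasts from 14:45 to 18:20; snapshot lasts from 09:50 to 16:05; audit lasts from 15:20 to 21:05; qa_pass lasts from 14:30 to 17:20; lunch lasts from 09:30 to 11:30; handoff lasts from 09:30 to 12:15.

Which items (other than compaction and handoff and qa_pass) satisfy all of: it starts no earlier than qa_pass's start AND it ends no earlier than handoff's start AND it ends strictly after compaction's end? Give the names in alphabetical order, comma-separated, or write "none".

audit

Conditions: its start is no earlier than qa_pass's start (X.start >= 14:30) AND its end is no earlier than handoff's start (X.end >= 09:30) AND its end is strictly after compaction's end (X.end > 18:20).
audit: start 15:20 >= 14:30? ✓; end 21:05 >= 09:30? ✓; end 21:05 > 18:20? ✓ → yes.
lunch: start 09:30 >= 14:30? ✗; end 11:30 >= 09:30? ✓; end 11:30 > 18:20? ✗ → no.
snapshot: start 09:50 >= 14:30? ✗; end 16:05 >= 09:30? ✓; end 16:05 > 18:20? ✗ → no.
Result: audit.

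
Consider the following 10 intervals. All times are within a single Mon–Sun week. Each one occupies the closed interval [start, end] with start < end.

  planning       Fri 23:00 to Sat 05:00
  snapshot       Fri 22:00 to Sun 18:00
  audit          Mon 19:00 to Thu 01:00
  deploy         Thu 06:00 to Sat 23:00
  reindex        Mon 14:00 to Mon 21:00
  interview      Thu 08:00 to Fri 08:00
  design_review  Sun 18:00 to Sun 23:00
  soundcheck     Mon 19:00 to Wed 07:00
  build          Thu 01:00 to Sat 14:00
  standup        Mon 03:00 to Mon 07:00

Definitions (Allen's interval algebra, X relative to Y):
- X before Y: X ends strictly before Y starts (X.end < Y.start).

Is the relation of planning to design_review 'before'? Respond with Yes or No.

planning = [Fri 23:00, Sat 05:00], design_review = [Sun 18:00, Sun 23:00].
Actual relation of planning to design_review: before.
Asked whether 'before' holds → Yes.

Yes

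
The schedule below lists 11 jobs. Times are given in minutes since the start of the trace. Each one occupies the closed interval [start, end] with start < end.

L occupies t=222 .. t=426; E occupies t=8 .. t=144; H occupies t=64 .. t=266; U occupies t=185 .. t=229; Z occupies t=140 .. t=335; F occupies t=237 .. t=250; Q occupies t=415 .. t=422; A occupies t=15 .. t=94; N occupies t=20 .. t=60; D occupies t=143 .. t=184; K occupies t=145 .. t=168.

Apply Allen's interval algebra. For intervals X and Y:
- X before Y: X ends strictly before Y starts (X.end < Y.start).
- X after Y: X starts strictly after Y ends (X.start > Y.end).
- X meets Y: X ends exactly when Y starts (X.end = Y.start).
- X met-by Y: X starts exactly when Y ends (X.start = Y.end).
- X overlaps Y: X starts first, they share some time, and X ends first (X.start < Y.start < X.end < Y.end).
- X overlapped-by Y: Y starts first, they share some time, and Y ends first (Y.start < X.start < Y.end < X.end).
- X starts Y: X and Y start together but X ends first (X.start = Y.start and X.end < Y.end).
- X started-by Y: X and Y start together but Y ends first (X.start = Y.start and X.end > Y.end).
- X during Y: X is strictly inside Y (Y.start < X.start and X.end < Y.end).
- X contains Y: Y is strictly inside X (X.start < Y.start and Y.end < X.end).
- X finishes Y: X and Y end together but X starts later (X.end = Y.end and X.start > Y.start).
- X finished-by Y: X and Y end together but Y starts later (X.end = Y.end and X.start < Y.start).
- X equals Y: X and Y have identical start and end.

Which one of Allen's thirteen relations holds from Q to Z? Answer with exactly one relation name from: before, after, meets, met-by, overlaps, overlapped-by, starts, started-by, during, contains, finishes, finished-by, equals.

after

Q = [t=415, t=422]; Z = [t=140, t=335].
Compare endpoints: Q.start > Z.start, Q.start > Z.end, Q.end > Z.start, Q.end > Z.end.
That pattern is 'after'.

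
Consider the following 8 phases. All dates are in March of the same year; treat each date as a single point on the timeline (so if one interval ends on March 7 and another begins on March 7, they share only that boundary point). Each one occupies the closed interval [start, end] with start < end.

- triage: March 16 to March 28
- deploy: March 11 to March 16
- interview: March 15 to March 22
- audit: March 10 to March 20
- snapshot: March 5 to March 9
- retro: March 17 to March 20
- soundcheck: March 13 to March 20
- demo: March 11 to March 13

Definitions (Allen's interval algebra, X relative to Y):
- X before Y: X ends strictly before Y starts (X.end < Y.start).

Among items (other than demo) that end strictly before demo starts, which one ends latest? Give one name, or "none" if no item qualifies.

Target demo = [March 11, March 13].
audit [March 10, March 20] → contains → excluded.
deploy [March 11, March 16] → started-by → excluded.
interview [March 15, March 22] → after → excluded.
retro [March 17, March 20] → after → excluded.
snapshot [March 5, March 9] → before → candidate.
soundcheck [March 13, March 20] → met-by → excluded.
triage [March 16, March 28] → after → excluded.
Among candidates, latest end is March 9 → snapshot.

snapshot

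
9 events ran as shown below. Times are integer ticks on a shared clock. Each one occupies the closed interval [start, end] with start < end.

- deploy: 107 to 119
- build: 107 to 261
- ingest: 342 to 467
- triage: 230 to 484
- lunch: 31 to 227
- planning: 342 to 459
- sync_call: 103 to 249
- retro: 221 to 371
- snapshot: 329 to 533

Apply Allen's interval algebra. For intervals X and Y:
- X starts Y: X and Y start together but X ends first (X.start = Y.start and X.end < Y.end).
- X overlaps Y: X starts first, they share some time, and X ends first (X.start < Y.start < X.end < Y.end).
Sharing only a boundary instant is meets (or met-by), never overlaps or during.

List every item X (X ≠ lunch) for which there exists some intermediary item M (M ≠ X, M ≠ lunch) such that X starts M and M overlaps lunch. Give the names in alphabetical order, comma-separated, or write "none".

none

Target lunch = [31, 227].
Intermediaries M with M overlaps lunch: none.
Union: none.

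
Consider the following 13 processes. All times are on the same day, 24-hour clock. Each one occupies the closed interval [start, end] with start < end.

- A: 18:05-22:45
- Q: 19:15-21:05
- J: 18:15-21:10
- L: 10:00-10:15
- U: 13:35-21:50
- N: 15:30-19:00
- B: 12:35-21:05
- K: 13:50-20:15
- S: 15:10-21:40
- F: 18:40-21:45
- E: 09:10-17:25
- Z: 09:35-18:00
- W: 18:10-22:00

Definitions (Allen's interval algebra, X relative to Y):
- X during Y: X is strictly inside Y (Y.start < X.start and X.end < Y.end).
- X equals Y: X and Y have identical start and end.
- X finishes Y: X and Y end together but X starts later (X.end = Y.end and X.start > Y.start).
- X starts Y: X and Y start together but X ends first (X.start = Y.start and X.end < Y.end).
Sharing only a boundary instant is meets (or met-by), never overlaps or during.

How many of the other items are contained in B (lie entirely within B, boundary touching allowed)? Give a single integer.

Target B = [12:35, 21:05].
A [18:05, 22:45] → overlapped-by → no.
E [09:10, 17:25] → overlaps → no.
F [18:40, 21:45] → overlapped-by → no.
J [18:15, 21:10] → overlapped-by → no.
K [13:50, 20:15] → during → counts.
L [10:00, 10:15] → before → no.
N [15:30, 19:00] → during → counts.
Q [19:15, 21:05] → finishes → counts.
S [15:10, 21:40] → overlapped-by → no.
U [13:35, 21:50] → overlapped-by → no.
W [18:10, 22:00] → overlapped-by → no.
Z [09:35, 18:00] → overlaps → no.
Total: 3.

3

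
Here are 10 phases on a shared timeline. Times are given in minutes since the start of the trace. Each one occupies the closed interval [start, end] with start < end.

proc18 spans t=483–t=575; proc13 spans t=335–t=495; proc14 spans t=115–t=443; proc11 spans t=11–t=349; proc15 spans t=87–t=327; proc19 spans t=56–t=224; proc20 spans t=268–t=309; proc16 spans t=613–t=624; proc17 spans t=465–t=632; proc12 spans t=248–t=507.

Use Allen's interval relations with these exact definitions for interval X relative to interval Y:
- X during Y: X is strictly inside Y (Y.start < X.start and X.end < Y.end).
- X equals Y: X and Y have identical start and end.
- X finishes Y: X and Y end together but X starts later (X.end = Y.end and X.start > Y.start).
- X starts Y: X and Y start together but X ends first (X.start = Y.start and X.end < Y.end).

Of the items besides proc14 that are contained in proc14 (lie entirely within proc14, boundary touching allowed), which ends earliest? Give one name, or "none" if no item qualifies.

proc20

Target proc14 = [t=115, t=443].
proc11 [t=11, t=349] → overlaps → excluded.
proc12 [t=248, t=507] → overlapped-by → excluded.
proc13 [t=335, t=495] → overlapped-by → excluded.
proc15 [t=87, t=327] → overlaps → excluded.
proc16 [t=613, t=624] → after → excluded.
proc17 [t=465, t=632] → after → excluded.
proc18 [t=483, t=575] → after → excluded.
proc19 [t=56, t=224] → overlaps → excluded.
proc20 [t=268, t=309] → during → candidate.
Among candidates, earliest end is t=309 → proc20.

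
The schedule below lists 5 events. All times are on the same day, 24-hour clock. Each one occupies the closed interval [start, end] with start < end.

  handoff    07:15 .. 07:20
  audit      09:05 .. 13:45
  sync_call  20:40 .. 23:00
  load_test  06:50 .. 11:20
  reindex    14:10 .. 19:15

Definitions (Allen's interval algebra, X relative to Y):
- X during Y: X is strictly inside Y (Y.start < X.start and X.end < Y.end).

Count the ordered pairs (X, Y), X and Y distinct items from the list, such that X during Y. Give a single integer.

Checking all 20 ordered pairs for relation 'during'; matching pairs in alphabetical order:
(handoff, load_test): handoff during load_test ✓
Count: 1.

1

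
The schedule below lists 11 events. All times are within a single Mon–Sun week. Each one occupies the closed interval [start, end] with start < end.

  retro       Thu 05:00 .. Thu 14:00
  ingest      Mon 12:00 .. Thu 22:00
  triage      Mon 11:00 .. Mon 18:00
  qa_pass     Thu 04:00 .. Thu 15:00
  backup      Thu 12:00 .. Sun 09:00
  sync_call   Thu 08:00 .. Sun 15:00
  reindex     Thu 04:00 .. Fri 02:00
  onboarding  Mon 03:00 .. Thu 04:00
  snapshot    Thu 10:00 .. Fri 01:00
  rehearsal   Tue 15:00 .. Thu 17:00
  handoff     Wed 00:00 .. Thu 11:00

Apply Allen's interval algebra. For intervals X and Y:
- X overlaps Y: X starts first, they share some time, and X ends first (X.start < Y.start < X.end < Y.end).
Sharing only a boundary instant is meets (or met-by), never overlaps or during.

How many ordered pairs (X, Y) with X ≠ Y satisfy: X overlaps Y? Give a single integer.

Checking all 110 ordered pairs for relation 'overlaps'; matching pairs in alphabetical order:
(handoff, qa_pass): handoff overlaps qa_pass ✓
(handoff, reindex): handoff overlaps reindex ✓
(handoff, retro): handoff overlaps retro ✓
(handoff, snapshot): handoff overlaps snapshot ✓
(handoff, sync_call): handoff overlaps sync_call ✓
(ingest, backup): ingest overlaps backup ✓
(ingest, reindex): ingest overlaps reindex ✓
(ingest, snapshot): ingest overlaps snapshot ✓
(ingest, sync_call): ingest overlaps sync_call ✓
(onboarding, handoff): onboarding overlaps handoff ✓
(onboarding, ingest): onboarding overlaps ingest ✓
(onboarding, rehearsal): onboarding overlaps rehearsal ✓
(qa_pass, backup): qa_pass overlaps backup ✓
(qa_pass, snapshot): qa_pass overlaps snapshot ✓
(qa_pass, sync_call): qa_pass overlaps sync_call ✓
(rehearsal, backup): rehearsal overlaps backup ✓
(rehearsal, reindex): rehearsal overlaps reindex ✓
(rehearsal, snapshot): rehearsal overlaps snapshot ✓
(rehearsal, sync_call): rehearsal overlaps sync_call ✓
(reindex, backup): reindex overlaps backup ✓
(reindex, sync_call): reindex overlaps sync_call ✓
(retro, backup): retro overlaps backup ✓
(retro, snapshot): retro overlaps snapshot ✓
(retro, sync_call): retro overlaps sync_call ✓
... plus 2 further pairs not listed.
Count: 26.

26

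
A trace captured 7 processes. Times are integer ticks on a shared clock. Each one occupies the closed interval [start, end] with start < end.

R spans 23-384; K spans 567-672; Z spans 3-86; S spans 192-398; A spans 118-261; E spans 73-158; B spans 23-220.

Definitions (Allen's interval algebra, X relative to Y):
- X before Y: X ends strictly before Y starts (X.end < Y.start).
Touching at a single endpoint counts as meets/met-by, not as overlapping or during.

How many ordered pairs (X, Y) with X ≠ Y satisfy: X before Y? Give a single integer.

9

Checking all 42 ordered pairs for relation 'before'; matching pairs in alphabetical order:
(A, K): A before K ✓
(B, K): B before K ✓
(E, K): E before K ✓
(E, S): E before S ✓
(R, K): R before K ✓
(S, K): S before K ✓
(Z, A): Z before A ✓
(Z, K): Z before K ✓
(Z, S): Z before S ✓
Count: 9.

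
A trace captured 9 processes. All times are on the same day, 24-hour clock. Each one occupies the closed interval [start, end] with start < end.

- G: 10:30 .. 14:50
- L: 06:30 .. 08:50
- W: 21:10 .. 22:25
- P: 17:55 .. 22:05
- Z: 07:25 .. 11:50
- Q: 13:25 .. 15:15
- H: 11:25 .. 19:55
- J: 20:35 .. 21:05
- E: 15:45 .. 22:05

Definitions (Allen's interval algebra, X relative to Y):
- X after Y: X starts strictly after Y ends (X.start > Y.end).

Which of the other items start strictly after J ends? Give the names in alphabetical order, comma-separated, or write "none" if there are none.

W

Target J = [20:35, 21:05].
E [15:45, 22:05] → contains → no.
G [10:30, 14:50] → before → no.
H [11:25, 19:55] → before → no.
L [06:30, 08:50] → before → no.
P [17:55, 22:05] → contains → no.
Q [13:25, 15:15] → before → no.
W [21:10, 22:25] → after → yes.
Z [07:25, 11:50] → before → no.
Result: W.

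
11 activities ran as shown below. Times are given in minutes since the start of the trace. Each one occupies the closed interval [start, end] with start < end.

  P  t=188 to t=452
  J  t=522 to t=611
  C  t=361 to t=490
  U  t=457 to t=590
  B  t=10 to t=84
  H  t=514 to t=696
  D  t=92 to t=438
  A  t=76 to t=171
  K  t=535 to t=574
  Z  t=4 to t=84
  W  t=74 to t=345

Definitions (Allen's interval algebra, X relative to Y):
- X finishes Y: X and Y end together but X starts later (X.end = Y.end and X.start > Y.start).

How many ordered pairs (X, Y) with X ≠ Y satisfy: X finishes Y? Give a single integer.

Checking all 110 ordered pairs for relation 'finishes'; matching pairs in alphabetical order:
(B, Z): B finishes Z ✓
Count: 1.

1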